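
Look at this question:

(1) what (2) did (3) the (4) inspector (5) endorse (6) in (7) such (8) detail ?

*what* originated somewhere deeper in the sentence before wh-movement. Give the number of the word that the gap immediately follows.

Underlying clause: The inspector did endorse what in such detail.
The filler 'what' is interpreted as the direct object of 'endorse'. Fronting leaves a gap immediately after 'endorse':
What did the inspector endorse ___ in such detail?
'endorse' is word 5.

5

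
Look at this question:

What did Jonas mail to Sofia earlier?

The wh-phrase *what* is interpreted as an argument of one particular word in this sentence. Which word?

mail

Pre-movement form: Jonas did mail what to Sofia earlier.
The filler 'what' is interpreted as the direct object of 'mail'. Fronting leaves a gap immediately after 'mail':
What did Jonas mail ___ to Sofia earlier?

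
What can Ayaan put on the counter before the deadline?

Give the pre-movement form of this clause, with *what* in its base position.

Ayaan can put what on the counter before the deadline.

'what' functions as the direct object of 'put'. Fronting leaves a gap immediately after 'put':
What can Ayaan put ___ on the counter before the deadline?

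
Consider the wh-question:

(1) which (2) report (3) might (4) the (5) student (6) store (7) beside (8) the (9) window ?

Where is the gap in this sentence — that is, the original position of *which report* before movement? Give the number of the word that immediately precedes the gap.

In situ: The student might store which report beside the window.
'which report' is the direct object of 'store'. It moves to the left edge, and the trace sits right after 'store':
Which report might the student store ___ beside the window?
'store' is word 6.

6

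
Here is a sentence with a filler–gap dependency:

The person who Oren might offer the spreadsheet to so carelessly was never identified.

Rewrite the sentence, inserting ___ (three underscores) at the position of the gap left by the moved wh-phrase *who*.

The person who Oren might offer the spreadsheet to ___ so carelessly was never identified.

'who' functions as the object of the preposition 'to' (recipient of 'offer'). The gap is right after 'to'.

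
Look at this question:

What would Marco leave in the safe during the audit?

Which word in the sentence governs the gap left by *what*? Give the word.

Pre-movement form: Marco would leave what in the safe during the audit.
'what' functions as the direct object of 'leave'. It moves to the left edge, and the trace sits right after 'leave':
What would Marco leave ___ in the safe during the audit?

leave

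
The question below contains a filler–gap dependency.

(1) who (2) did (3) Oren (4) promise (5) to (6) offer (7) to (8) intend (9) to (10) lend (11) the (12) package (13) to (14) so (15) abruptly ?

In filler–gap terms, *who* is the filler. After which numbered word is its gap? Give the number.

13

In situ: Oren did promise to offer to intend to lend the package to who so abruptly.
'who' functions as the object of the preposition 'to' (recipient of 'lend'). It moves to the left edge, and the trace sits right after 'to':
Who did Oren promise to offer to intend to lend the package to ___ so abruptly?
'to' is word 13.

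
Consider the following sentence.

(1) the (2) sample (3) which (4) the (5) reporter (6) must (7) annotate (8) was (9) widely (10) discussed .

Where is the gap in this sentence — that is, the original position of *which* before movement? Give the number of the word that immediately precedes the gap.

7

'which' is the direct object of 'annotate'. Fronting leaves a gap immediately after 'annotate':
The sample which the reporter must annotate ___ was widely discussed.
'annotate' is word 7.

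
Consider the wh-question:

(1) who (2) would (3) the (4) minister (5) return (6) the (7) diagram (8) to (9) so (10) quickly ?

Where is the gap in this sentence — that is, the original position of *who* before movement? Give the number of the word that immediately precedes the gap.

8

Before movement: The minister would return the diagram to who so quickly.
The filler 'who' is interpreted as the object of the preposition 'to' (recipient of 'return'). Wh-movement fronts it, leaving a gap right after 'to':
Who would the minister return the diagram to ___ so quickly?
'to' is word 8.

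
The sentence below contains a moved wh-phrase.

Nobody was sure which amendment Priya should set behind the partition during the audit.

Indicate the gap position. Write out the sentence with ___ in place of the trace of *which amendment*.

Before movement: Priya should set which amendment behind the partition during the audit.
'which amendment' functions as the direct object of 'set'. The gap is right after 'set'.

Nobody was sure which amendment Priya should set ___ behind the partition during the audit.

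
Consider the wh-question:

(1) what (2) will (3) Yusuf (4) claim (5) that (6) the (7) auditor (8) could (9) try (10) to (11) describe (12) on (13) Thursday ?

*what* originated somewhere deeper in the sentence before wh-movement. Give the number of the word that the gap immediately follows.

11

In situ: Yusuf will claim that the auditor could try to describe what on Thursday.
'what' functions as the direct object of 'describe'. Fronting leaves a gap immediately after 'describe':
What will Yusuf claim that the auditor could try to describe ___ on Thursday?
'describe' is word 11.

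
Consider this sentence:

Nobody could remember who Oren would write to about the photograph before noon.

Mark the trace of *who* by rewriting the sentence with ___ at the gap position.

Nobody could remember who Oren would write to ___ about the photograph before noon.

Underlying clause: Oren would write to who about the photograph before noon.
'who' functions as the object of the preposition 'to'. The gap is right after 'to'.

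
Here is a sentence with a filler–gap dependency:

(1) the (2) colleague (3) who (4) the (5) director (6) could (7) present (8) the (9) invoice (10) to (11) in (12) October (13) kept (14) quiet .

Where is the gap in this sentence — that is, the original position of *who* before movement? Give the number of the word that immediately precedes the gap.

The filler 'who' is interpreted as the object of the preposition 'to' (recipient of 'present'). Wh-movement fronts it, leaving a gap right after 'to':
The colleague who the director could present the invoice to ___ in October kept quiet.
'to' is word 10.

10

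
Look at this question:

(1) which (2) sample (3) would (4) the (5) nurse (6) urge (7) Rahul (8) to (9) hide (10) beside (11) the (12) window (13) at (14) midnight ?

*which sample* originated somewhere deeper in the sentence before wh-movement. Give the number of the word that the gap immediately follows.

In situ: The nurse would urge Rahul to hide which sample beside the window at midnight.
'which sample' functions as the direct object of 'hide'. Fronting leaves a gap immediately after 'hide':
Which sample would the nurse urge Rahul to hide ___ beside the window at midnight?
'hide' is word 9.

9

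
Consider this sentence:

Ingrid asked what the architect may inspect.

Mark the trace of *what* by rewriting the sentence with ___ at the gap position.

Pre-movement form: The architect may inspect what.
'what' is the direct object of 'inspect'. The gap is right after 'inspect'.

Ingrid asked what the architect may inspect ___.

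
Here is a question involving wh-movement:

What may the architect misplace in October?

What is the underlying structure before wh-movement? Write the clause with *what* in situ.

The architect may misplace what in October.

'what' is the direct object of 'misplace'. Fronting leaves a gap immediately after 'misplace':
What may the architect misplace ___ in October?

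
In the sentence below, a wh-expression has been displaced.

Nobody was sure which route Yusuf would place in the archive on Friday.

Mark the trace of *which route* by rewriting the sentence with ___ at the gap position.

In situ: Yusuf would place which route in the archive on Friday.
'which route' is the direct object of 'place'. The gap is right after 'place'.

Nobody was sure which route Yusuf would place ___ in the archive on Friday.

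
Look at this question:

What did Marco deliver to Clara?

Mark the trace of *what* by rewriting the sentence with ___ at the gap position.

Before movement: Marco did deliver what to Clara.
'what' functions as the direct object of 'deliver'. The gap is right after 'deliver'.

What did Marco deliver ___ to Clara?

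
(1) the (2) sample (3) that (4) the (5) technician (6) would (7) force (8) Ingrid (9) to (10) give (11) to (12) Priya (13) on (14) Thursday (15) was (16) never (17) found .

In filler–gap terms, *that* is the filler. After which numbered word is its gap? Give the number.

The filler 'that' is interpreted as the direct object of 'give'. Fronting leaves a gap immediately after 'give':
The sample that the technician would force Ingrid to give ___ to Priya on Thursday was never found.
'give' is word 10.

10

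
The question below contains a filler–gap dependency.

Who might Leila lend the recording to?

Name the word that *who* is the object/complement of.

to

Pre-movement form: Leila might lend the recording to who.
'who' is the object of the preposition 'to' (recipient of 'lend'). Wh-movement fronts it, leaving a gap right after 'to':
Who might Leila lend the recording to ___?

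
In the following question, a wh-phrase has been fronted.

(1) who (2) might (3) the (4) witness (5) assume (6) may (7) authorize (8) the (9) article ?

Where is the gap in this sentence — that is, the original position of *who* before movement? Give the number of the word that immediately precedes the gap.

5

In situ: The witness might assume who may authorize the article.
The filler 'who' is interpreted as the subject of the clause embedded under 'assume'. Fronting leaves a gap immediately after 'assume':
Who might the witness assume ___ may authorize the article?
'assume' is word 5.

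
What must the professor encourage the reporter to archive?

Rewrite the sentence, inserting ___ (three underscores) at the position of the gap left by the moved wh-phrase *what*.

Underlying clause: The professor must encourage the reporter to archive what.
'what' is the direct object of 'archive'. The gap is right after 'archive'.

What must the professor encourage the reporter to archive ___?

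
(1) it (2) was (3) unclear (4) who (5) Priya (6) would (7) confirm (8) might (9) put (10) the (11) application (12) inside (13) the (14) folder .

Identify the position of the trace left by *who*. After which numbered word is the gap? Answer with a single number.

Pre-movement form: Priya would confirm who might put the application inside the folder.
'who' is the subject of the clause embedded under 'confirm'. Wh-movement fronts it, leaving a gap right after 'confirm':
It was unclear who Priya would confirm ___ might put the application inside the folder.
'confirm' is word 7.

7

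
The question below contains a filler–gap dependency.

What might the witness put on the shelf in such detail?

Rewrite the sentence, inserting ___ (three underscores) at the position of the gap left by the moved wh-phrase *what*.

Before movement: The witness might put what on the shelf in such detail.
'what' is the direct object of 'put'. The gap is right after 'put'.

What might the witness put ___ on the shelf in such detail?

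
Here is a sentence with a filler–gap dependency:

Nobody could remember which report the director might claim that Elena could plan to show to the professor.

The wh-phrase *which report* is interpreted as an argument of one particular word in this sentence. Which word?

show

Before movement: The director might claim that Elena could plan to show which report to the professor.
'which report' is the direct object of 'show'. Wh-movement fronts it, leaving a gap right after 'show':
Nobody could remember which report the director might claim that Elena could plan to show ___ to the professor.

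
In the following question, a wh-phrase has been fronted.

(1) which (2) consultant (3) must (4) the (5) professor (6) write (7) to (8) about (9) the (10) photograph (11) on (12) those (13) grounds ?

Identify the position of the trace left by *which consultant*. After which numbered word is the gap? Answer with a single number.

7

Underlying clause: The professor must write to which consultant about the photograph on those grounds.
'which consultant' is the object of the preposition 'to'. Wh-movement fronts it, leaving a gap right after 'to':
Which consultant must the professor write to ___ about the photograph on those grounds?
'to' is word 7.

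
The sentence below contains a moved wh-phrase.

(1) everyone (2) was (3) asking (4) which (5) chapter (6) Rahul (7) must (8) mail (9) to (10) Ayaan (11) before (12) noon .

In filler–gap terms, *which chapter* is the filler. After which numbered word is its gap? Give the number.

In situ: Rahul must mail which chapter to Ayaan before noon.
The filler 'which chapter' is interpreted as the direct object of 'mail'. Fronting leaves a gap immediately after 'mail':
Everyone was asking which chapter Rahul must mail ___ to Ayaan before noon.
'mail' is word 8.

8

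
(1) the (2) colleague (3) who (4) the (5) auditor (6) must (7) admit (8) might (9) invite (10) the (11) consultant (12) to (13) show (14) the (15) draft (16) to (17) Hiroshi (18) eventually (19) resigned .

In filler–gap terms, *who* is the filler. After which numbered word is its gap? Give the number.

7

'who' is the subject of the clause embedded under 'admit'. Fronting leaves a gap immediately after 'admit':
The colleague who the auditor must admit ___ might invite the consultant to show the draft to Hiroshi eventually resigned.
'admit' is word 7.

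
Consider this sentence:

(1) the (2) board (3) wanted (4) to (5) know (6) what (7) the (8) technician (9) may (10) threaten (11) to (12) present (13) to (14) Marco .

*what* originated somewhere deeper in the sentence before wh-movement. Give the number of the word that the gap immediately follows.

In situ: The technician may threaten to present what to Marco.
The filler 'what' is interpreted as the direct object of 'present'. Fronting leaves a gap immediately after 'present':
The board wanted to know what the technician may threaten to present ___ to Marco.
'present' is word 12.

12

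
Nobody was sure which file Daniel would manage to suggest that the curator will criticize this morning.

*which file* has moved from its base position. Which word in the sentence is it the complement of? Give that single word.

criticize

Pre-movement form: Daniel would manage to suggest that the curator will criticize which file this morning.
The filler 'which file' is interpreted as the direct object of 'criticize'. It moves to the left edge, and the trace sits right after 'criticize':
Nobody was sure which file Daniel would manage to suggest that the curator will criticize ___ this morning.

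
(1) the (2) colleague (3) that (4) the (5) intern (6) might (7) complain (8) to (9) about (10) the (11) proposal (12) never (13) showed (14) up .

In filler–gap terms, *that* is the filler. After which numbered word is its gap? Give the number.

8

The filler 'that' is interpreted as the object of the preposition 'to'. Fronting leaves a gap immediately after 'to':
The colleague that the intern might complain to ___ about the proposal never showed up.
'to' is word 8.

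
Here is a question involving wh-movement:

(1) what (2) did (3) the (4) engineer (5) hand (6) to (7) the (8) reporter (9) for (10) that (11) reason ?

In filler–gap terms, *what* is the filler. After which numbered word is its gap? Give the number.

5

Before movement: The engineer did hand what to the reporter for that reason.
The filler 'what' is interpreted as the direct object of 'hand'. Wh-movement fronts it, leaving a gap right after 'hand':
What did the engineer hand ___ to the reporter for that reason?
'hand' is word 5.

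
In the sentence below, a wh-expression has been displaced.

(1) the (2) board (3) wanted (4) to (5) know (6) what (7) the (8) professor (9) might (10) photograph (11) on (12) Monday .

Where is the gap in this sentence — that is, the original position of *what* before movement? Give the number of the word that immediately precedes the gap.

10

Pre-movement form: The professor might photograph what on Monday.
The filler 'what' is interpreted as the direct object of 'photograph'. It moves to the left edge, and the trace sits right after 'photograph':
The board wanted to know what the professor might photograph ___ on Monday.
'photograph' is word 10.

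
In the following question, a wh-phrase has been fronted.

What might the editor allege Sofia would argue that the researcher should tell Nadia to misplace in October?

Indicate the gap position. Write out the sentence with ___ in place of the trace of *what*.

What might the editor allege Sofia would argue that the researcher should tell Nadia to misplace ___ in October?

Before movement: The editor might allege Sofia would argue that the researcher should tell Nadia to misplace what in October.
'what' is the direct object of 'misplace'. The gap is right after 'misplace'.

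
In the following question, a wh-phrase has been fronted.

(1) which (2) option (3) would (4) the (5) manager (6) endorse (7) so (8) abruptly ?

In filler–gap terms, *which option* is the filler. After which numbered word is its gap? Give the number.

Underlying clause: The manager would endorse which option so abruptly.
'which option' is the direct object of 'endorse'. Wh-movement fronts it, leaving a gap right after 'endorse':
Which option would the manager endorse ___ so abruptly?
'endorse' is word 6.

6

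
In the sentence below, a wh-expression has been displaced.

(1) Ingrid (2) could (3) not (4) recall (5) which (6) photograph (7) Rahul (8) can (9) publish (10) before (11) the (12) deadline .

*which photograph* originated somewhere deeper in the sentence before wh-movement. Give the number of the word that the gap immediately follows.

9

In situ: Rahul can publish which photograph before the deadline.
'which photograph' functions as the direct object of 'publish'. Fronting leaves a gap immediately after 'publish':
Ingrid could not recall which photograph Rahul can publish ___ before the deadline.
'publish' is word 9.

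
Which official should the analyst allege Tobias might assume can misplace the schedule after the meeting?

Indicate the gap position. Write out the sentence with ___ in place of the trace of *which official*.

Which official should the analyst allege Tobias might assume ___ can misplace the schedule after the meeting?

Underlying clause: The analyst should allege Tobias might assume which official can misplace the schedule after the meeting.
'which official' functions as the subject of the clause embedded under 'assume'. The gap is right after 'assume'.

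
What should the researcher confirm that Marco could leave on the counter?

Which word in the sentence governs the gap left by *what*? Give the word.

In situ: The researcher should confirm that Marco could leave what on the counter.
'what' functions as the direct object of 'leave'. It moves to the left edge, and the trace sits right after 'leave':
What should the researcher confirm that Marco could leave ___ on the counter?

leave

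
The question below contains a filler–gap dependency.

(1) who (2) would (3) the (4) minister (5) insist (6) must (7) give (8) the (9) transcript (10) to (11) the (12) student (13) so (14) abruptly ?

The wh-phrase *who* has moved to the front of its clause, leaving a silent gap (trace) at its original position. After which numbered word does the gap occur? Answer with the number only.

5

In situ: The minister would insist who must give the transcript to the student so abruptly.
'who' is the subject of the clause embedded under 'insist'. It moves to the left edge, and the trace sits right after 'insist':
Who would the minister insist ___ must give the transcript to the student so abruptly?
'insist' is word 5.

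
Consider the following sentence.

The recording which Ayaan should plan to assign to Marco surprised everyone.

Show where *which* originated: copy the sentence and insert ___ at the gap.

The recording which Ayaan should plan to assign ___ to Marco surprised everyone.

'which' is the direct object of 'assign'. The gap is right after 'assign'.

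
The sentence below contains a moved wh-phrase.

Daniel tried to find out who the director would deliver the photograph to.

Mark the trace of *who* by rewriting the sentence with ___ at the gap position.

Daniel tried to find out who the director would deliver the photograph to ___.

Pre-movement form: The director would deliver the photograph to who.
'who' is the object of the preposition 'to' (recipient of 'deliver'). The gap is right after 'to'.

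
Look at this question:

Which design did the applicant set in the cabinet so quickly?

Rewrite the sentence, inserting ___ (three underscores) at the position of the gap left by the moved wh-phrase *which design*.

Pre-movement form: The applicant did set which design in the cabinet so quickly.
'which design' functions as the direct object of 'set'. The gap is right after 'set'.

Which design did the applicant set ___ in the cabinet so quickly?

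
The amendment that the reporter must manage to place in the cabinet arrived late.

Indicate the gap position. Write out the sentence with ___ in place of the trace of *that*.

'that' is the direct object of 'place'. The gap is right after 'place'.

The amendment that the reporter must manage to place ___ in the cabinet arrived late.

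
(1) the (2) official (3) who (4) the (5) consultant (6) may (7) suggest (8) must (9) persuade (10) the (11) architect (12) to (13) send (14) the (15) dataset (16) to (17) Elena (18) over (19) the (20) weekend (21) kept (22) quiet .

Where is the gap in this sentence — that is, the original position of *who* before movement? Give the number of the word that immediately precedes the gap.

The filler 'who' is interpreted as the subject of the clause embedded under 'suggest'. Fronting leaves a gap immediately after 'suggest':
The official who the consultant may suggest ___ must persuade the architect to send the dataset to Elena over the weekend kept quiet.
'suggest' is word 7.

7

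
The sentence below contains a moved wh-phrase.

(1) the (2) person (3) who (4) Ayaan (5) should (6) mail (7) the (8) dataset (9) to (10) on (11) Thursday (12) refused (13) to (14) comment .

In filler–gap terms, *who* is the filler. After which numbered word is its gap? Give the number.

9

The filler 'who' is interpreted as the object of the preposition 'to' (recipient of 'mail'). Wh-movement fronts it, leaving a gap right after 'to':
The person who Ayaan should mail the dataset to ___ on Thursday refused to comment.
'to' is word 9.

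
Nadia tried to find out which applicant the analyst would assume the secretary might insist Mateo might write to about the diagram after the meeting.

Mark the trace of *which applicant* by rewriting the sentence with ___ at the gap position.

Underlying clause: The analyst would assume the secretary might insist Mateo might write to which applicant about the diagram after the meeting.
'which applicant' functions as the object of the preposition 'to'. The gap is right after 'to'.

Nadia tried to find out which applicant the analyst would assume the secretary might insist Mateo might write to ___ about the diagram after the meeting.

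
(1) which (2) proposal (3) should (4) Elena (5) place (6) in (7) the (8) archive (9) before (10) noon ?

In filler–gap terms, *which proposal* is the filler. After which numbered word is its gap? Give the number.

5

Before movement: Elena should place which proposal in the archive before noon.
The filler 'which proposal' is interpreted as the direct object of 'place'. Wh-movement fronts it, leaving a gap right after 'place':
Which proposal should Elena place ___ in the archive before noon?
'place' is word 5.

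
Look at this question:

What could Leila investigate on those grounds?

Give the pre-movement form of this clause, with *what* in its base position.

Leila could investigate what on those grounds.

The filler 'what' is interpreted as the direct object of 'investigate'. Wh-movement fronts it, leaving a gap right after 'investigate':
What could Leila investigate ___ on those grounds?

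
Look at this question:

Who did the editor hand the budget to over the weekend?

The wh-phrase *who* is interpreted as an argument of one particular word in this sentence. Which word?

Before movement: The editor did hand the budget to who over the weekend.
'who' is the object of the preposition 'to' (recipient of 'hand'). It moves to the left edge, and the trace sits right after 'to':
Who did the editor hand the budget to ___ over the weekend?

to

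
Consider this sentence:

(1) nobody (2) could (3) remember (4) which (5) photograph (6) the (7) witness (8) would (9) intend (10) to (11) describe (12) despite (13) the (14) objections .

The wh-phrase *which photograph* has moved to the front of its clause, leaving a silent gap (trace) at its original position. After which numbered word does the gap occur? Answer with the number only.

11

Underlying clause: The witness would intend to describe which photograph despite the objections.
The filler 'which photograph' is interpreted as the direct object of 'describe'. Wh-movement fronts it, leaving a gap right after 'describe':
Nobody could remember which photograph the witness would intend to describe ___ despite the objections.
'describe' is word 11.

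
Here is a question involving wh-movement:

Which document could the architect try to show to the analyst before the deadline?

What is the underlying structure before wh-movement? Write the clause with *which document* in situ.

The filler 'which document' is interpreted as the direct object of 'show'. Fronting leaves a gap immediately after 'show':
Which document could the architect try to show ___ to the analyst before the deadline?

The architect could try to show which document to the analyst before the deadline.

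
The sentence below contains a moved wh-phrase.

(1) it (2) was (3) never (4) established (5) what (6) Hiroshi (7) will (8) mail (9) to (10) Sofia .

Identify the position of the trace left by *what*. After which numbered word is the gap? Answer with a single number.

8

Pre-movement form: Hiroshi will mail what to Sofia.
The filler 'what' is interpreted as the direct object of 'mail'. Fronting leaves a gap immediately after 'mail':
It was never established what Hiroshi will mail ___ to Sofia.
'mail' is word 8.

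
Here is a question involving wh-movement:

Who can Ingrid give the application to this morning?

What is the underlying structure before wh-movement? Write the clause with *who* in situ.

Ingrid can give the application to who this morning.

'who' is the object of the preposition 'to' (recipient of 'give'). It moves to the left edge, and the trace sits right after 'to':
Who can Ingrid give the application to ___ this morning?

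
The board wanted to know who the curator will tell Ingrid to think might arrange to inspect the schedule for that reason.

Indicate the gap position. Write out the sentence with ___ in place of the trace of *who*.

Before movement: The curator will tell Ingrid to think who might arrange to inspect the schedule for that reason.
'who' is the subject of the clause embedded under 'think'. The gap is right after 'think'.

The board wanted to know who the curator will tell Ingrid to think ___ might arrange to inspect the schedule for that reason.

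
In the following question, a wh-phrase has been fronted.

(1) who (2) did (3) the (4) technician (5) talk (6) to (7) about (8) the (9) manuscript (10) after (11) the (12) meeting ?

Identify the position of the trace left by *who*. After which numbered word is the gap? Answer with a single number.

6

Before movement: The technician did talk to who about the manuscript after the meeting.
'who' is the object of the preposition 'to'. Wh-movement fronts it, leaving a gap right after 'to':
Who did the technician talk to ___ about the manuscript after the meeting?
'to' is word 6.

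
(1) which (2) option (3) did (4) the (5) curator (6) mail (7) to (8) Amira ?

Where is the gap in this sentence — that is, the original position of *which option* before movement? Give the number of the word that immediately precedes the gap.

In situ: The curator did mail which option to Amira.
The filler 'which option' is interpreted as the direct object of 'mail'. It moves to the left edge, and the trace sits right after 'mail':
Which option did the curator mail ___ to Amira?
'mail' is word 6.

6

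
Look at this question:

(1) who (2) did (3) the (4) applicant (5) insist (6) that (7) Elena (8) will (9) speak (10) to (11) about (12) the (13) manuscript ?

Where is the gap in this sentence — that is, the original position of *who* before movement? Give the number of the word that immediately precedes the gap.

10

Before movement: The applicant did insist that Elena will speak to who about the manuscript.
'who' functions as the object of the preposition 'to'. Wh-movement fronts it, leaving a gap right after 'to':
Who did the applicant insist that Elena will speak to ___ about the manuscript?
'to' is word 10.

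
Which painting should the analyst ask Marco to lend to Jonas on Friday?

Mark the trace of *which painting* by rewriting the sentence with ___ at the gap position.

Which painting should the analyst ask Marco to lend ___ to Jonas on Friday?

Underlying clause: The analyst should ask Marco to lend which painting to Jonas on Friday.
'which painting' is the direct object of 'lend'. The gap is right after 'lend'.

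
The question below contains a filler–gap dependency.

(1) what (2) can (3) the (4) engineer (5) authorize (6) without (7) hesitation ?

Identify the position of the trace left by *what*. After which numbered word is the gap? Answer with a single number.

5

In situ: The engineer can authorize what without hesitation.
'what' functions as the direct object of 'authorize'. It moves to the left edge, and the trace sits right after 'authorize':
What can the engineer authorize ___ without hesitation?
'authorize' is word 5.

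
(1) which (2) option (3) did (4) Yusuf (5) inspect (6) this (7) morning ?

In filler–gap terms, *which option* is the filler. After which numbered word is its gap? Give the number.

Pre-movement form: Yusuf did inspect which option this morning.
'which option' is the direct object of 'inspect'. It moves to the left edge, and the trace sits right after 'inspect':
Which option did Yusuf inspect ___ this morning?
'inspect' is word 5.

5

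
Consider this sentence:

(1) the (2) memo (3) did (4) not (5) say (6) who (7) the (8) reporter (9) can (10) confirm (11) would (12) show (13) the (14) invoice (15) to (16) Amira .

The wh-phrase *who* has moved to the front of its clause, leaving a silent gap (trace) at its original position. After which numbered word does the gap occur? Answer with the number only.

Pre-movement form: The reporter can confirm who would show the invoice to Amira.
The filler 'who' is interpreted as the subject of the clause embedded under 'confirm'. Wh-movement fronts it, leaving a gap right after 'confirm':
The memo did not say who the reporter can confirm ___ would show the invoice to Amira.
'confirm' is word 10.

10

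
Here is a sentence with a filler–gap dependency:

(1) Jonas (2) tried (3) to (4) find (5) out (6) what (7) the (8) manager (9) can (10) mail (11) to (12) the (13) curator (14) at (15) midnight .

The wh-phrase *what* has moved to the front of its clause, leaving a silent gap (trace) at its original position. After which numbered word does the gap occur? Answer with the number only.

Before movement: The manager can mail what to the curator at midnight.
'what' is the direct object of 'mail'. It moves to the left edge, and the trace sits right after 'mail':
Jonas tried to find out what the manager can mail ___ to the curator at midnight.
'mail' is word 10.

10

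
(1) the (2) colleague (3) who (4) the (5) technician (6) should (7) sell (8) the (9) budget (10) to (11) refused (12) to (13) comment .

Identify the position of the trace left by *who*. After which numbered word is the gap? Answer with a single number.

10

'who' functions as the object of the preposition 'to' (recipient of 'sell'). Fronting leaves a gap immediately after 'to':
The colleague who the technician should sell the budget to ___ refused to comment.
'to' is word 10.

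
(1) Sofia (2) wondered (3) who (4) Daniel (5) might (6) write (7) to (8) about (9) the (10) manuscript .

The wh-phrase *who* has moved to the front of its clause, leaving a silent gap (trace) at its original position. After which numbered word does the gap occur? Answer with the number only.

In situ: Daniel might write to who about the manuscript.
The filler 'who' is interpreted as the object of the preposition 'to'. Fronting leaves a gap immediately after 'to':
Sofia wondered who Daniel might write to ___ about the manuscript.
'to' is word 7.

7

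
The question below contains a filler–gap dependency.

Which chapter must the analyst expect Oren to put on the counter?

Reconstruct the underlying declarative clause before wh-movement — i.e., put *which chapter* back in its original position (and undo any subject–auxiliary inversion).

The analyst must expect Oren to put which chapter on the counter.

'which chapter' is the direct object of 'put'. It moves to the left edge, and the trace sits right after 'put':
Which chapter must the analyst expect Oren to put ___ on the counter?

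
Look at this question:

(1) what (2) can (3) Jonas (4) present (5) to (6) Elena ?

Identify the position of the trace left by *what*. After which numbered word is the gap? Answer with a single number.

4

Underlying clause: Jonas can present what to Elena.
'what' functions as the direct object of 'present'. Fronting leaves a gap immediately after 'present':
What can Jonas present ___ to Elena?
'present' is word 4.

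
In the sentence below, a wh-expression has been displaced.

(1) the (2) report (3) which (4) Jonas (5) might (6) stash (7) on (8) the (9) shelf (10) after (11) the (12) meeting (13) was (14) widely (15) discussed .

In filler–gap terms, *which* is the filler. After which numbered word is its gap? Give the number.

6

The filler 'which' is interpreted as the direct object of 'stash'. It moves to the left edge, and the trace sits right after 'stash':
The report which Jonas might stash ___ on the shelf after the meeting was widely discussed.
'stash' is word 6.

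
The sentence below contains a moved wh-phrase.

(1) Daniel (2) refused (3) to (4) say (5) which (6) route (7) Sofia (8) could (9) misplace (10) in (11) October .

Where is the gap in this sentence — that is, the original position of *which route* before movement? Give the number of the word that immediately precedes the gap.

9

Before movement: Sofia could misplace which route in October.
'which route' functions as the direct object of 'misplace'. Wh-movement fronts it, leaving a gap right after 'misplace':
Daniel refused to say which route Sofia could misplace ___ in October.
'misplace' is word 9.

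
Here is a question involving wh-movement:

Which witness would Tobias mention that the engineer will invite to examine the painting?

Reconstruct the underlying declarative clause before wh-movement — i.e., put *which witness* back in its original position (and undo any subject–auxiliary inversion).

Tobias would mention that the engineer will invite which witness to examine the painting.

The filler 'which witness' is interpreted as the direct object of 'invite'. Wh-movement fronts it, leaving a gap right after 'invite':
Which witness would Tobias mention that the engineer will invite ___ to examine the painting?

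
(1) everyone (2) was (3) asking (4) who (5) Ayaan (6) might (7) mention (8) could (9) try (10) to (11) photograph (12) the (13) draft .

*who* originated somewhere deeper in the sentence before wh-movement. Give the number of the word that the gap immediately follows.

7

Pre-movement form: Ayaan might mention who could try to photograph the draft.
'who' is the subject of the clause embedded under 'mention'. It moves to the left edge, and the trace sits right after 'mention':
Everyone was asking who Ayaan might mention ___ could try to photograph the draft.
'mention' is word 7.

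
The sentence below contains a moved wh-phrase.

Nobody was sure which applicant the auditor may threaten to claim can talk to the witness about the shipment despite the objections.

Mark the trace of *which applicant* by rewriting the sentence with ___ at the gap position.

Before movement: The auditor may threaten to claim which applicant can talk to the witness about the shipment despite the objections.
The filler 'which applicant' is interpreted as the subject of the clause embedded under 'claim'. The gap is right after 'claim'.

Nobody was sure which applicant the auditor may threaten to claim ___ can talk to the witness about the shipment despite the objections.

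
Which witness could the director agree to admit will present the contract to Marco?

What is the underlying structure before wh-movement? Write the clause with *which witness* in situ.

The filler 'which witness' is interpreted as the subject of the clause embedded under 'admit'. It moves to the left edge, and the trace sits right after 'admit':
Which witness could the director agree to admit ___ will present the contract to Marco?

The director could agree to admit which witness will present the contract to Marco.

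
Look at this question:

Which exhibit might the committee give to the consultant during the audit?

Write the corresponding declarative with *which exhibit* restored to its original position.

'which exhibit' is the direct object of 'give'. It moves to the left edge, and the trace sits right after 'give':
Which exhibit might the committee give ___ to the consultant during the audit?

The committee might give which exhibit to the consultant during the audit.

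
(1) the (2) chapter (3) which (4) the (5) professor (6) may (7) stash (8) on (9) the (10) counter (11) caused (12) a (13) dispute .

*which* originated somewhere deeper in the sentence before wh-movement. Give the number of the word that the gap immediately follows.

7

'which' is the direct object of 'stash'. Wh-movement fronts it, leaving a gap right after 'stash':
The chapter which the professor may stash ___ on the counter caused a dispute.
'stash' is word 7.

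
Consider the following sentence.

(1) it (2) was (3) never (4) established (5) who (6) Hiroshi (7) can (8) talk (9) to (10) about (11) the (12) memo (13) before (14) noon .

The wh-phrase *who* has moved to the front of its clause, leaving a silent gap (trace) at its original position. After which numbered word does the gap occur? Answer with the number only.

Pre-movement form: Hiroshi can talk to who about the memo before noon.
The filler 'who' is interpreted as the object of the preposition 'to'. Fronting leaves a gap immediately after 'to':
It was never established who Hiroshi can talk to ___ about the memo before noon.
'to' is word 9.

9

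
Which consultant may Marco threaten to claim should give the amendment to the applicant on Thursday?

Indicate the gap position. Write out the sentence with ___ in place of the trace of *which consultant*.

Which consultant may Marco threaten to claim ___ should give the amendment to the applicant on Thursday?

Pre-movement form: Marco may threaten to claim which consultant should give the amendment to the applicant on Thursday.
'which consultant' is the subject of the clause embedded under 'claim'. The gap is right after 'claim'.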